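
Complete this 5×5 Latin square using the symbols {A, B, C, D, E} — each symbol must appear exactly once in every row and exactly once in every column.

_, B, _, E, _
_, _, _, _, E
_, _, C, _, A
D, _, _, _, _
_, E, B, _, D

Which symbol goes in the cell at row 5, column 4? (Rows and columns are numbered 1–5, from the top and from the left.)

Cell (r1,c5): row 1 has {B,E}; column 5 has {A,D,E} → C.
Cell (r3,c2): row 3 has {A,C}; column 2 has {B,E} → D.
Cell (r3,c4): row 3 has {A,C,D}; column 4 has {E} → B.
Cell (r4,c5): row 4 has {D}; column 5 has {A,C,D,E} → B.
Cell (r1,c1): row 1 has {B,C,E}; column 1 has {D} → A.
Cell (r1,c3): row 1 has {A,B,C,E}; column 3 has {B,C} → D.
Cell (r2,c3): row 2 has {E}; column 3 has {B,C,D} → A.
Cell (r3,c1): row 3 has {A,B,C,D}; column 1 has {A,D} → E.
Cell (r4,c3): row 4 has {B,D}; column 3 has {A,B,C,D} → E.
Cell (r5,c1): row 5 has {B,D,E}; column 1 has {A,D,E} → C.
Cell (r5,c4): row 5 has {B,C,D,E}; column 4 has {B,E} → A.

A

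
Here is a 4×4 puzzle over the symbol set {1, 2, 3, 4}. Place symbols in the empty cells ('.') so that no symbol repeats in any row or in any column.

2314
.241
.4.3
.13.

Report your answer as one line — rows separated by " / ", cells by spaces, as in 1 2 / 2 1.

2 3 1 4 / 3 2 4 1 / 1 4 2 3 / 4 1 3 2

(r2,c1) = 3
(r3,c1) = 1
(r3,c3) = 2
(r4,c1) = 4
(r4,c4) = 2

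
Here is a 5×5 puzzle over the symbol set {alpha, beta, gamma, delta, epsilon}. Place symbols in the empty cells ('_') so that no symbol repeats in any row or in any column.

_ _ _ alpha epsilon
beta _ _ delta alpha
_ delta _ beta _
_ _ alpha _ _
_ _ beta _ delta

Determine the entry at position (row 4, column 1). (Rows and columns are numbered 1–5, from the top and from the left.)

Cell (r3,c5): row 3 has {beta,delta}; column 5 has {alpha,delta,epsilon} → gamma.
Cell (r4,c5): row 4 has {alpha}; column 5 has {alpha,gamma,delta,epsilon} → beta.
Cell (r3,c3): row 3 has {beta,gamma,delta}; column 3 has {alpha,beta} → epsilon.
Cell (r2,c3): row 2 has {alpha,beta,delta}; column 3 has {alpha,beta,epsilon} → gamma.
Cell (r3,c1): row 3 has {beta,gamma,delta,epsilon}; column 1 has {beta} → alpha.
Cell (r1,c3): row 1 has {alpha,epsilon}; column 3 has {alpha,beta,gamma,epsilon} → delta.
Cell (r2,c2): row 2 has {alpha,beta,gamma,delta}; column 2 has {delta} → epsilon.
Cell (r4,c2): row 4 has {alpha,beta}; column 2 has {delta,epsilon} → gamma.
Cell (r4,c4): row 4 has {alpha,beta,gamma}; column 4 has {alpha,beta,delta} → epsilon.
Cell (r5,c2): row 5 has {beta,delta}; column 2 has {gamma,delta,epsilon} → alpha.
Cell (r5,c4): row 5 has {alpha,beta,delta}; column 4 has {alpha,beta,delta,epsilon} → gamma.
Cell (r1,c1): row 1 has {alpha,delta,epsilon}; column 1 has {alpha,beta} → gamma.
Cell (r1,c2): row 1 has {alpha,gamma,delta,epsilon}; column 2 has {alpha,gamma,delta,epsilon} → beta.
Cell (r4,c1): row 4 has {alpha,beta,gamma,epsilon}; column 1 has {alpha,beta,gamma} → delta.

delta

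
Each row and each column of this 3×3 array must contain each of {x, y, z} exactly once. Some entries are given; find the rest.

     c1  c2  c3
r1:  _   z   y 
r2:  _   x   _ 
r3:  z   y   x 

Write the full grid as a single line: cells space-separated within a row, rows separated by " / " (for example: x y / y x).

x z y / y x z / z y x

(r1,c1): row 1 has {y,z}; column 1 has {z}, so it must be x.
(r2,c1): row 2 has {x}; column 1 has {x,z}, so it must be y.
(r2,c3): row 2 has {x,y}; column 3 has {x,y}, so it must be z.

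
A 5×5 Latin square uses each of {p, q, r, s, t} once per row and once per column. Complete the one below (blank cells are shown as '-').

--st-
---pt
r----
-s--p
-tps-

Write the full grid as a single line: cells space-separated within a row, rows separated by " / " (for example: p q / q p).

(r3,c4) = q
(r3,c5) = s
(r4,c4) = r
(r5,c1) = q
(r5,c5) = r
(r1,c1) = p
(r1,c5) = q
(r2,c1) = s
(r3,c2) = p
(r3,c3) = t
(r4,c1) = t
(r4,c3) = q
(r1,c2) = r
(r2,c2) = q
(r2,c3) = r

p r s t q / s q r p t / r p t q s / t s q r p / q t p s r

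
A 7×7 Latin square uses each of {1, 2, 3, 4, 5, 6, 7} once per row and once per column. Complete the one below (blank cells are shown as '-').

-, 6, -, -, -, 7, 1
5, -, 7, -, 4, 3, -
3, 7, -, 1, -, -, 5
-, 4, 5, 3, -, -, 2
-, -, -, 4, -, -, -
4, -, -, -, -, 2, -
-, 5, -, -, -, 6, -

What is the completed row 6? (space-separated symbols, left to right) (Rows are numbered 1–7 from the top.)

4 3 1 6 5 2 7

row 1 has {1,6,7}; column 1 has {3,4,5} — only 2 is left for (r1,c1).
row 1 has {1,2,6,7}; column 4 has {1,3,4} — only 5 is left for (r1,c4).
row 1 has {1,2,5,6,7}; column 5 has {4} — only 3 is left for (r1,c5).
row 2 has {3,4,5,7}; column 7 has {1,2,5} — only 6 is left for (r2,c7).
row 3 has {1,3,5,7}; column 6 has {2,3,6,7} — only 4 is left for (r3,c6).
row 4 has {2,3,4,5}; column 6 has {2,3,4,6,7} — only 1 is left for (r4,c6).
row 5 has {4}; column 6 has {1,2,3,4,6,7} — only 5 is left for (r5,c6).
row 1 has {1,2,3,5,6,7}; column 3 has {5,7} — only 4 is left for (r1,c3).
row 2 has {3,4,5,6,7}; column 4 has {1,3,4,5} — only 2 is left for (r2,c4).
row 7 has {5,6}; column 4 has {1,2,3,4,5} — only 7 is left for (r7,c4).
row 2 has {2,3,4,5,6,7}; column 2 has {4,5,6,7} — only 1 is left for (r2,c2).
row 6 has {2,4}; column 2 has {1,4,5,6,7} — only 3 is left for (r6,c2).
row 6 has {2,3,4}; column 4 has {1,2,3,4,5,7} — only 6 is left for (r6,c4).
row 6 has {2,3,4,6}; column 7 has {1,2,5,6} — only 7 is left for (r6,c7).
row 7 has {5,6,7}; column 1 has {2,3,4,5} — only 1 is left for (r7,c1).
row 7 has {1,5,6,7}; column 5 has {3,4} — only 2 is left for (r7,c5).
row 3 has {1,3,4,5,7}; column 5 has {2,3,4} — only 6 is left for (r3,c5).
row 4 has {1,2,3,4,5}; column 5 has {2,3,4,6} — only 7 is left for (r4,c5).
row 5 has {4,5}; column 2 has {1,3,4,5,6,7} — only 2 is left for (r5,c2).
row 5 has {2,4,5}; column 5 has {2,3,4,6,7} — only 1 is left for (r5,c5).
row 5 has {1,2,4,5}; column 7 has {1,2,5,6,7} — only 3 is left for (r5,c7).
row 6 has {2,3,4,6,7}; column 3 has {4,5,7} — only 1 is left for (r6,c3).
row 6 has {1,2,3,4,6,7}; column 5 has {1,2,3,4,6,7} — only 5 is left for (r6,c5).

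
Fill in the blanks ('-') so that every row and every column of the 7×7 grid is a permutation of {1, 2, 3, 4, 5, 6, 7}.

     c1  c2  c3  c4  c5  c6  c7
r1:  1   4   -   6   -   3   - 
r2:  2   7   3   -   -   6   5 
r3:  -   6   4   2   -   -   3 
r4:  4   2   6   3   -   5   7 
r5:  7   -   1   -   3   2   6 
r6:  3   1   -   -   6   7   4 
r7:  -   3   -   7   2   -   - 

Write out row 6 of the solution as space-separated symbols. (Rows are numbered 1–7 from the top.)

3 1 2 5 6 7 4

(r1,c7) = 2
(r3,c1) = 5
(r3,c6) = 1
(r4,c5) = 1
(r5,c2) = 5
(r5,c4) = 4
(r6,c4) = 5
(r7,c1) = 6
(r7,c3) = 5
(r7,c6) = 4
(r7,c7) = 1
(r1,c3) = 7
(r1,c5) = 5
(r2,c4) = 1
(r2,c5) = 4
(r3,c5) = 7
(r6,c3) = 2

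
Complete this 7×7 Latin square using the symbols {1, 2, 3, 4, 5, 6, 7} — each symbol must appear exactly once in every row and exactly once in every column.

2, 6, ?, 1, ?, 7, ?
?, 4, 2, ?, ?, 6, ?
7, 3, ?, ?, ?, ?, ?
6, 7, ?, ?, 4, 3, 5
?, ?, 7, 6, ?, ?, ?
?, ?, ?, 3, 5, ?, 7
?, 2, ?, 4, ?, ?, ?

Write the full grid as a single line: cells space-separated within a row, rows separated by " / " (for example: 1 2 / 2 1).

2 6 5 1 3 7 4 / 5 4 2 7 1 6 3 / 7 3 4 5 6 1 2 / 6 7 1 2 4 3 5 / 3 5 7 6 2 4 1 / 4 1 6 3 5 2 7 / 1 2 3 4 7 5 6

(r1,c5) = 3
(r1,c7) = 4
(r4,c3) = 1
(r4,c4) = 2
(r6,c2) = 1
(r1,c3) = 5
(r3,c4) = 5
(r5,c2) = 5
(r6,c1) = 4
(r6,c3) = 6
(r6,c6) = 2
(r7,c3) = 3
(r2,c4) = 7
(r2,c5) = 1
(r2,c7) = 3
(r3,c3) = 4
(r3,c6) = 1
(r5,c5) = 2
(r5,c6) = 4
(r5,c7) = 1
(r7,c6) = 5
(r7,c7) = 6
(r2,c1) = 5
(r3,c5) = 6
(r3,c7) = 2
(r5,c1) = 3
(r7,c1) = 1
(r7,c5) = 7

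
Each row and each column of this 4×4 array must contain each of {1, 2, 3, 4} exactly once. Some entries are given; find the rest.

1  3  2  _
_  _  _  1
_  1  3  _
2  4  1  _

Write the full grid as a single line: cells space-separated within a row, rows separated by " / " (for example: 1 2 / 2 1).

1 3 2 4 / 3 2 4 1 / 4 1 3 2 / 2 4 1 3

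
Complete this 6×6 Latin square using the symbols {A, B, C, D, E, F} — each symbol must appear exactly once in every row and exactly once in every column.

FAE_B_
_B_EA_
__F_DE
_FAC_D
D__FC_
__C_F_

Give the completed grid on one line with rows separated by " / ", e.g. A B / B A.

At row 1, column 4: row 1 has {A,B,E,F}; column 4 has {C,E,F}; that leaves D.
At row 1, column 6: row 1 has {A,B,D,E,F}; column 6 has {D,E}; that leaves C.
At row 2, column 1: row 2 has {A,B,E}; column 1 has {D,F}; that leaves C.
At row 2, column 3: row 2 has {A,B,C,E}; column 3 has {A,C,E,F}; that leaves D.
At row 2, column 6: row 2 has {A,B,C,D,E}; column 6 has {C,D,E}; that leaves F.
At row 3, column 2: row 3 has {D,E,F}; column 2 has {A,B,F}; that leaves C.
At row 4, column 5: row 4 has {A,C,D,F}; column 5 has {A,B,C,D,F}; that leaves E.
At row 5, column 2: row 5 has {C,D,F}; column 2 has {A,B,C,F}; that leaves E.
At row 5, column 3: row 5 has {C,D,E,F}; column 3 has {A,C,D,E,F}; that leaves B.
At row 5, column 6: row 5 has {B,C,D,E,F}; column 6 has {C,D,E,F}; that leaves A.
At row 6, column 2: row 6 has {C,F}; column 2 has {A,B,C,E,F}; that leaves D.
At row 6, column 6: row 6 has {C,D,F}; column 6 has {A,C,D,E,F}; that leaves B.
At row 4, column 1: row 4 has {A,C,D,E,F}; column 1 has {C,D,F}; that leaves B.
At row 6, column 4: row 6 has {B,C,D,F}; column 4 has {C,D,E,F}; that leaves A.
At row 3, column 1: row 3 has {C,D,E,F}; column 1 has {B,C,D,F}; that leaves A.
At row 3, column 4: row 3 has {A,C,D,E,F}; column 4 has {A,C,D,E,F}; that leaves B.
At row 6, column 1: row 6 has {A,B,C,D,F}; column 1 has {A,B,C,D,F}; that leaves E.

F A E D B C / C B D E A F / A C F B D E / B F A C E D / D E B F C A / E D C A F B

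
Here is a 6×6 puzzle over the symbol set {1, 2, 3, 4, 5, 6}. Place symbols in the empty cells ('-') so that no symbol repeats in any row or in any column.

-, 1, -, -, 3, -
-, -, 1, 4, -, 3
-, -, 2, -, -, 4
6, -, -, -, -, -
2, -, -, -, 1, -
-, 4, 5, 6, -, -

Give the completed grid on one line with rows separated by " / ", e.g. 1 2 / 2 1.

(r2,c1) = 5
(r6,c5) = 2
(r6,c6) = 1
(r1,c1) = 4
(r1,c3) = 6
(r2,c5) = 6
(r3,c5) = 5
(r4,c5) = 4
(r6,c1) = 3
(r2,c2) = 2
(r3,c1) = 1
(r3,c4) = 3
(r4,c3) = 3
(r5,c3) = 4
(r5,c4) = 5
(r5,c6) = 6
(r1,c4) = 2
(r1,c6) = 5
(r3,c2) = 6
(r4,c2) = 5
(r4,c4) = 1
(r4,c6) = 2
(r5,c2) = 3

4 1 6 2 3 5 / 5 2 1 4 6 3 / 1 6 2 3 5 4 / 6 5 3 1 4 2 / 2 3 4 5 1 6 / 3 4 5 6 2 1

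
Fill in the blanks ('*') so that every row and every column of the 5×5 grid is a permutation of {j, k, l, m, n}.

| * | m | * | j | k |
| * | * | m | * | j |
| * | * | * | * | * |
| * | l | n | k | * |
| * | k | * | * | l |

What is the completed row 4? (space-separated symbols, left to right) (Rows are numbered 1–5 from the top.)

(r1,c3) = l
(r2,c2) = n
(r2,c4) = l
(r3,c2) = j
(r3,c3) = k
(r4,c5) = m
(r5,c3) = j
(r1,c1) = n
(r2,c1) = k
(r3,c5) = n
(r4,c1) = j

j l n k m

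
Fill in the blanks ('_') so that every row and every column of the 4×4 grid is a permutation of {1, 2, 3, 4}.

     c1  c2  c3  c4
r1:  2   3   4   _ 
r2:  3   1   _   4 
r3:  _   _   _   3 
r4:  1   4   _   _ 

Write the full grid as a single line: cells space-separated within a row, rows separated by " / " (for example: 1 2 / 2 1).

2 3 4 1 / 3 1 2 4 / 4 2 1 3 / 1 4 3 2

(r1,c4) = 1
(r2,c3) = 2
(r3,c1) = 4
(r3,c2) = 2
(r3,c3) = 1
(r4,c3) = 3
(r4,c4) = 2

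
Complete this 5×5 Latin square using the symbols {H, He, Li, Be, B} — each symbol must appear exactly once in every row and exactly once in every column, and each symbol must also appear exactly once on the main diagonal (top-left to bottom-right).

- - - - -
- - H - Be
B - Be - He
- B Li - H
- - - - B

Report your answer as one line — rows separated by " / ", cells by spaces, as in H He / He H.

H He B Be Li / He Li H B Be / B H Be Li He / Be B Li He H / Li Be He H B

At row 1, column 5: row 1 is empty so far; column 5 has {H,He,Be,B}; that leaves Li.
At row 4, column 4: row 4 has {H,Li,B}; column 4 is empty so far; the diagonal has {Be,B}; that leaves He.
At row 5, column 3: row 5 has {B}; column 3 has {H,Li,Be}; that leaves He.
At row 1, column 1: row 1 has {Li}; column 1 has {B}; the diagonal has {He,Be,B}; that leaves H.
At row 1, column 3: row 1 has {H,Li}; column 3 has {H,He,Li,Be}; that leaves B.
At row 1, column 4: row 1 has {H,Li,B}; column 4 has {He}; that leaves Be.
At row 2, column 2: row 2 has {H,Be}; column 2 has {B}; the diagonal has {H,He,Be,B}; that leaves Li.
At row 2, column 4: row 2 has {H,Li,Be}; column 4 has {He,Be}; that leaves B.
At row 3, column 2: row 3 has {He,Be,B}; column 2 has {Li,B}; that leaves H.
At row 3, column 4: row 3 has {H,He,Be,B}; column 4 has {He,Be,B}; that leaves Li.
At row 4, column 1: row 4 has {H,He,Li,B}; column 1 has {H,B}; that leaves Be.
At row 5, column 1: row 5 has {He,B}; column 1 has {H,Be,B}; that leaves Li.
At row 5, column 2: row 5 has {He,Li,B}; column 2 has {H,Li,B}; that leaves Be.
At row 5, column 4: row 5 has {He,Li,Be,B}; column 4 has {He,Li,Be,B}; that leaves H.
At row 1, column 2: row 1 has {H,Li,Be,B}; column 2 has {H,Li,Be,B}; that leaves He.
At row 2, column 1: row 2 has {H,Li,Be,B}; column 1 has {H,Li,Be,B}; that leaves He.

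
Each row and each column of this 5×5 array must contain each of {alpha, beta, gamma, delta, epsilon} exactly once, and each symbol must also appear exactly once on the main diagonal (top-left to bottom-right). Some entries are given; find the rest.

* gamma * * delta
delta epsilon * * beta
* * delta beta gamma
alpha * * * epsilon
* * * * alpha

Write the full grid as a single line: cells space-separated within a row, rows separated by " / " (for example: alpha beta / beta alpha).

(r1,c1) = beta
(r3,c1) = epsilon
(r3,c2) = alpha
(r4,c4) = gamma
(r5,c1) = gamma
(r2,c4) = alpha
(r4,c3) = beta
(r5,c3) = epsilon
(r5,c4) = delta
(r1,c3) = alpha
(r1,c4) = epsilon
(r2,c3) = gamma
(r4,c2) = delta
(r5,c2) = beta

beta gamma alpha epsilon delta / delta epsilon gamma alpha beta / epsilon alpha delta beta gamma / alpha delta beta gamma epsilon / gamma beta epsilon delta alpha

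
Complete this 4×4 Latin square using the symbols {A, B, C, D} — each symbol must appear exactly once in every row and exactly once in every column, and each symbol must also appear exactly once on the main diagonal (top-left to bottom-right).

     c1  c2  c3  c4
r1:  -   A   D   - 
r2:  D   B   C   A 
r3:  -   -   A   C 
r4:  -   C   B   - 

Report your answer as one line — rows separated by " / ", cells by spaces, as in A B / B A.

C A D B / D B C A / B D A C / A C B D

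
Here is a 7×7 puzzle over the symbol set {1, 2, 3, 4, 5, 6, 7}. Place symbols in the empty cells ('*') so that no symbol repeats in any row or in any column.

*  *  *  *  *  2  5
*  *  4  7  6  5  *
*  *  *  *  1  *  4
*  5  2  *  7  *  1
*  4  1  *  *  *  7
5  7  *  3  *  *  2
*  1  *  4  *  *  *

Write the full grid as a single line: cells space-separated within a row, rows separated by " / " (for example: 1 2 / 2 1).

(r2,c7) = 3
(r4,c4) = 6
(r6,c3) = 6
(r6,c5) = 4
(r6,c6) = 1
(r7,c7) = 6
(r1,c4) = 1
(r1,c5) = 3
(r2,c2) = 2
(r1,c2) = 6
(r1,c3) = 7
(r2,c1) = 1
(r3,c2) = 3
(r3,c3) = 5
(r3,c4) = 2
(r5,c4) = 5
(r5,c5) = 2
(r7,c3) = 3
(r7,c5) = 5
(r7,c6) = 7
(r1,c1) = 4
(r3,c6) = 6
(r4,c1) = 3
(r4,c6) = 4
(r5,c1) = 6
(r5,c6) = 3
(r7,c1) = 2
(r3,c1) = 7

4 6 7 1 3 2 5 / 1 2 4 7 6 5 3 / 7 3 5 2 1 6 4 / 3 5 2 6 7 4 1 / 6 4 1 5 2 3 7 / 5 7 6 3 4 1 2 / 2 1 3 4 5 7 6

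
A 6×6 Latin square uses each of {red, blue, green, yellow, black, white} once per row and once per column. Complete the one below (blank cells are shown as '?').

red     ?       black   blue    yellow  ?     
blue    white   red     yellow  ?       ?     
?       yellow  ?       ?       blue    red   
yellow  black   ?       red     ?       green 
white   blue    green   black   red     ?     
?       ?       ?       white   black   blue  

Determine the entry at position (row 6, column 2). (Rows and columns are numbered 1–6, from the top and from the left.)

red

At row 1, column 2: row 1 has {red,blue,yellow,black}; column 2 has {blue,yellow,black,white}; that leaves green.
At row 1, column 6: row 1 has {red,blue,green,yellow,black}; column 6 has {red,blue,green}; that leaves white.
At row 2, column 5: row 2 has {red,blue,yellow,white}; column 5 has {red,blue,yellow,black}; that leaves green.
At row 2, column 6: row 2 has {red,blue,green,yellow,white}; column 6 has {red,blue,green,white}; that leaves black.
At row 3, column 3: row 3 has {red,blue,yellow}; column 3 has {red,green,black}; that leaves white.
At row 3, column 4: row 3 has {red,blue,yellow,white}; column 4 has {red,blue,yellow,black,white}; that leaves green.
At row 4, column 3: row 4 has {red,green,yellow,black}; column 3 has {red,green,black,white}; that leaves blue.
At row 4, column 5: row 4 has {red,blue,green,yellow,black}; column 5 has {red,blue,green,yellow,black}; that leaves white.
At row 5, column 6: row 5 has {red,blue,green,black,white}; column 6 has {red,blue,green,black,white}; that leaves yellow.
At row 6, column 1: row 6 has {blue,black,white}; column 1 has {red,blue,yellow,white}; that leaves green.
At row 6, column 2: row 6 has {blue,green,black,white}; column 2 has {blue,green,yellow,black,white}; that leaves red.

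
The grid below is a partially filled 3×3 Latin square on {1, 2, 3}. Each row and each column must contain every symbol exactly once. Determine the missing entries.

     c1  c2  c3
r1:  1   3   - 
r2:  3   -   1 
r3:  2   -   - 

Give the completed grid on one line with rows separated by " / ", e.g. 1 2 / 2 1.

1 3 2 / 3 2 1 / 2 1 3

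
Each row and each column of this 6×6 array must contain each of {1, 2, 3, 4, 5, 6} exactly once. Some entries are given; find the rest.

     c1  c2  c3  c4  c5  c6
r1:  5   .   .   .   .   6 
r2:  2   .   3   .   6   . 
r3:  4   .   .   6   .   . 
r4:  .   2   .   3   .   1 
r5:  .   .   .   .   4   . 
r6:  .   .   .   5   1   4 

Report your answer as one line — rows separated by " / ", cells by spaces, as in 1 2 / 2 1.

5 3 1 4 2 6 / 2 4 3 1 6 5 / 4 1 5 6 3 2 / 6 2 4 3 5 1 / 1 5 6 2 4 3 / 3 6 2 5 1 4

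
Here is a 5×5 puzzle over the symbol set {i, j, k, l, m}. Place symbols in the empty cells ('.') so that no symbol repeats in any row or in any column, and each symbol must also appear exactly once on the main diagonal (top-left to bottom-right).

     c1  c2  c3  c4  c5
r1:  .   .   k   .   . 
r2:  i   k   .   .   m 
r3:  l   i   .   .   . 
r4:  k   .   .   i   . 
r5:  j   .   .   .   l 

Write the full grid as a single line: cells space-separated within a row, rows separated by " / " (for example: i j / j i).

m j k l i / i k l j m / l i j m k / k l m i j / j m i k l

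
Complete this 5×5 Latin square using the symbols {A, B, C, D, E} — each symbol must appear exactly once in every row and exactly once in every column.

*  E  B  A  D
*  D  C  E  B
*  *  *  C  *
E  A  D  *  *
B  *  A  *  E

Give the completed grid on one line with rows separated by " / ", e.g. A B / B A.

C E B A D / A D C E B / D B E C A / E A D B C / B C A D E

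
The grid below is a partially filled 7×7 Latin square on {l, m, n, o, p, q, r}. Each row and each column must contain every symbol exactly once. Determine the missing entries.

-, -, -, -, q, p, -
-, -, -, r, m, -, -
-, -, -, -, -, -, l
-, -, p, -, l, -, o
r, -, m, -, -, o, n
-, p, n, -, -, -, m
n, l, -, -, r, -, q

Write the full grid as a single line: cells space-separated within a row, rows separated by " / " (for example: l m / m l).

(r1,c7): row 1 has {p,q}; column 7 has {l,m,n,o,q}, so it must be r.
(r2,c7): row 2 has {m,r}; column 7 has {l,m,n,o,q,r}, so it must be p.
(r5,c2): row 5 has {m,n,o,r}; column 2 has {l,p}, so it must be q.
(r5,c5): row 5 has {m,n,o,q,r}; column 5 has {l,m,q,r}, so it must be p.
(r6,c5): row 6 has {m,n,p}; column 5 has {l,m,p,q,r}, so it must be o.
(r7,c3): row 7 has {l,n,q,r}; column 3 has {m,n,p}, so it must be o.
(r7,c6): row 7 has {l,n,o,q,r}; column 6 has {o,p}, so it must be m.
(r1,c3): row 1 has {p,q,r}; column 3 has {m,n,o,p}, so it must be l.
(r2,c3): row 2 has {m,p,r}; column 3 has {l,m,n,o,p}, so it must be q.
(r3,c3): row 3 has {l}; column 3 has {l,m,n,o,p,q}, so it must be r.
(r3,c5): row 3 has {l,r}; column 5 has {l,m,o,p,q,r}, so it must be n.
(r3,c6): row 3 has {l,n,r}; column 6 has {m,o,p}, so it must be q.
(r5,c4): row 5 has {m,n,o,p,q,r}; column 4 has {r}, so it must be l.
(r6,c4): row 6 has {m,n,o,p}; column 4 has {l,r}, so it must be q.
(r7,c4): row 7 has {l,m,n,o,q,r}; column 4 has {l,q,r}, so it must be p.
(r6,c1): row 6 has {m,n,o,p,q}; column 1 has {n,r}, so it must be l.
(r6,c6): row 6 has {l,m,n,o,p,q}; column 6 has {m,o,p,q}, so it must be r.
(r2,c1): row 2 has {m,p,q,r}; column 1 has {l,n,r}, so it must be o.
(r2,c2): row 2 has {m,o,p,q,r}; column 2 has {l,p,q}, so it must be n.
(r2,c6): row 2 has {m,n,o,p,q,r}; column 6 has {m,o,p,q,r}, so it must be l.
(r4,c6): row 4 has {l,o,p}; column 6 has {l,m,o,p,q,r}, so it must be n.
(r1,c1): row 1 has {l,p,q,r}; column 1 has {l,n,o,r}, so it must be m.
(r1,c2): row 1 has {l,m,p,q,r}; column 2 has {l,n,p,q}, so it must be o.
(r1,c4): row 1 has {l,m,o,p,q,r}; column 4 has {l,p,q,r}, so it must be n.
(r3,c1): row 3 has {l,n,q,r}; column 1 has {l,m,n,o,r}, so it must be p.
(r3,c2): row 3 has {l,n,p,q,r}; column 2 has {l,n,o,p,q}, so it must be m.
(r3,c4): row 3 has {l,m,n,p,q,r}; column 4 has {l,n,p,q,r}, so it must be o.
(r4,c1): row 4 has {l,n,o,p}; column 1 has {l,m,n,o,p,r}, so it must be q.
(r4,c2): row 4 has {l,n,o,p,q}; column 2 has {l,m,n,o,p,q}, so it must be r.
(r4,c4): row 4 has {l,n,o,p,q,r}; column 4 has {l,n,o,p,q,r}, so it must be m.

m o l n q p r / o n q r m l p / p m r o n q l / q r p m l n o / r q m l p o n / l p n q o r m / n l o p r m q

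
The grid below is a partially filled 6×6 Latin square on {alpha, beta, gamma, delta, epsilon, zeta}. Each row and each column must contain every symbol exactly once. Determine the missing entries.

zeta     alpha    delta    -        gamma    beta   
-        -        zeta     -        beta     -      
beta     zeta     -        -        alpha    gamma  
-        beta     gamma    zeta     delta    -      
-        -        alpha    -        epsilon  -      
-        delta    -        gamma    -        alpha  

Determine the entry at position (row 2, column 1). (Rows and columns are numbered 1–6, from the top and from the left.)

(r1,c4) = epsilon
(r3,c3) = epsilon
(r3,c4) = delta
(r4,c6) = epsilon
(r5,c2) = gamma
(r5,c4) = beta
(r6,c1) = epsilon
(r6,c3) = beta
(r6,c5) = zeta
(r2,c2) = epsilon
(r2,c4) = alpha
(r2,c6) = delta
(r4,c1) = alpha
(r5,c1) = delta
(r5,c6) = zeta
(r2,c1) = gamma

gamma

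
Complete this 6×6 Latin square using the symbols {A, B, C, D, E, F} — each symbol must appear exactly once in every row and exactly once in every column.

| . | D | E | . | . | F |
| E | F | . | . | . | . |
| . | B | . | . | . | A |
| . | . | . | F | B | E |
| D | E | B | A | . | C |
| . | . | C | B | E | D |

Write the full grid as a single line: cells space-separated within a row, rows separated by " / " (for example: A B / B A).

(r1,c4) = C
(r1,c5) = A
(r2,c4) = D
(r2,c5) = C
(r2,c6) = B
(r3,c4) = E
(r5,c5) = F
(r6,c2) = A
(r1,c1) = B
(r2,c3) = A
(r3,c5) = D
(r4,c2) = C
(r4,c3) = D
(r6,c1) = F
(r3,c1) = C
(r3,c3) = F
(r4,c1) = A

B D E C A F / E F A D C B / C B F E D A / A C D F B E / D E B A F C / F A C B E D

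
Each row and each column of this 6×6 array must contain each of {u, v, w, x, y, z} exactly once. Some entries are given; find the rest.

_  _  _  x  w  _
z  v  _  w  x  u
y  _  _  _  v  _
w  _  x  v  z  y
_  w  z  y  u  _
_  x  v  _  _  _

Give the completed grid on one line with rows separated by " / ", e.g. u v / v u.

v y u x w z / z v y w x u / y z w u v x / w u x v z y / x w z y u v / u x v z y w

(r2,c3) = y
(r4,c2) = u
(r6,c1) = u
(r6,c4) = z
(r6,c5) = y
(r6,c6) = w
(r1,c1) = v
(r1,c3) = u
(r1,c6) = z
(r3,c2) = z
(r3,c3) = w
(r3,c4) = u
(r3,c6) = x
(r5,c1) = x
(r5,c6) = v
(r1,c2) = y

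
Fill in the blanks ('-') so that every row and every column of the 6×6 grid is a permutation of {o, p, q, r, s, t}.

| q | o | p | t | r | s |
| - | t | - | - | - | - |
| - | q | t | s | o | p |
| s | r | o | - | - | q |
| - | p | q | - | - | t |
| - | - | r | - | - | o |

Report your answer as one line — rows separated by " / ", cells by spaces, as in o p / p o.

q o p t r s / p t s o q r / r q t s o p / s r o p t q / o p q r s t / t s r q p o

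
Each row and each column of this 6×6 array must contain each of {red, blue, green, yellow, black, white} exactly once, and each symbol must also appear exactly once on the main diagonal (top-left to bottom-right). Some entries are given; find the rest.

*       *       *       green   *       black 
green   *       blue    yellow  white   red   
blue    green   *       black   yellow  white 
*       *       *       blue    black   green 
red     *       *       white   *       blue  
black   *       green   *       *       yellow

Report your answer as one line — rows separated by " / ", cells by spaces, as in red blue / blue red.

(r1,c1) = white
(r2,c2) = black
(r3,c3) = red
(r4,c1) = yellow
(r4,c3) = white
(r5,c2) = yellow
(r5,c3) = black
(r5,c5) = green
(r6,c4) = red
(r6,c5) = blue
(r1,c3) = yellow
(r1,c5) = red
(r4,c2) = red
(r6,c2) = white
(r1,c2) = blue

white blue yellow green red black / green black blue yellow white red / blue green red black yellow white / yellow red white blue black green / red yellow black white green blue / black white green red blue yellow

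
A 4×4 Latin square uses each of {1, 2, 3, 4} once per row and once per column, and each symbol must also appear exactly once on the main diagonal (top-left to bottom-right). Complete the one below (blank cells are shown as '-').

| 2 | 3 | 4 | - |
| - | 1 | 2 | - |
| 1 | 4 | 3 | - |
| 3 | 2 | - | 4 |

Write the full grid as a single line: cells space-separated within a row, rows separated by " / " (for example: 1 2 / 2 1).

2 3 4 1 / 4 1 2 3 / 1 4 3 2 / 3 2 1 4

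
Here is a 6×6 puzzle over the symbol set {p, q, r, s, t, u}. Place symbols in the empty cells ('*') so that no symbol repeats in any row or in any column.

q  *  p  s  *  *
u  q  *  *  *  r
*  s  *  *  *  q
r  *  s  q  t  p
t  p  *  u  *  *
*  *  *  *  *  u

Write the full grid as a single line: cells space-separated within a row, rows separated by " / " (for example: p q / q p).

At row 1, column 6: row 1 has {p,q,s}; column 6 has {p,q,r,u}; that leaves t.
At row 2, column 3: row 2 has {q,r,u}; column 3 has {p,s}; that leaves t.
At row 2, column 4: row 2 has {q,r,t,u}; column 4 has {q,s,u}; that leaves p.
At row 2, column 5: row 2 has {p,q,r,t,u}; column 5 has {t}; that leaves s.
At row 3, column 1: row 3 has {q,s}; column 1 has {q,r,t,u}; that leaves p.
At row 4, column 2: row 4 has {p,q,r,s,t}; column 2 has {p,q,s}; that leaves u.
At row 5, column 6: row 5 has {p,t,u}; column 6 has {p,q,r,t,u}; that leaves s.
At row 6, column 1: row 6 has {u}; column 1 has {p,q,r,t,u}; that leaves s.
At row 1, column 2: row 1 has {p,q,s,t}; column 2 has {p,q,s,u}; that leaves r.
At row 1, column 5: row 1 has {p,q,r,s,t}; column 5 has {s,t}; that leaves u.
At row 3, column 5: row 3 has {p,q,s}; column 5 has {s,t,u}; that leaves r.
At row 5, column 5: row 5 has {p,s,t,u}; column 5 has {r,s,t,u}; that leaves q.
At row 6, column 2: row 6 has {s,u}; column 2 has {p,q,r,s,u}; that leaves t.
At row 6, column 4: row 6 has {s,t,u}; column 4 has {p,q,s,u}; that leaves r.
At row 6, column 5: row 6 has {r,s,t,u}; column 5 has {q,r,s,t,u}; that leaves p.
At row 3, column 3: row 3 has {p,q,r,s}; column 3 has {p,s,t}; that leaves u.
At row 3, column 4: row 3 has {p,q,r,s,u}; column 4 has {p,q,r,s,u}; that leaves t.
At row 5, column 3: row 5 has {p,q,s,t,u}; column 3 has {p,s,t,u}; that leaves r.
At row 6, column 3: row 6 has {p,r,s,t,u}; column 3 has {p,r,s,t,u}; that leaves q.

q r p s u t / u q t p s r / p s u t r q / r u s q t p / t p r u q s / s t q r p u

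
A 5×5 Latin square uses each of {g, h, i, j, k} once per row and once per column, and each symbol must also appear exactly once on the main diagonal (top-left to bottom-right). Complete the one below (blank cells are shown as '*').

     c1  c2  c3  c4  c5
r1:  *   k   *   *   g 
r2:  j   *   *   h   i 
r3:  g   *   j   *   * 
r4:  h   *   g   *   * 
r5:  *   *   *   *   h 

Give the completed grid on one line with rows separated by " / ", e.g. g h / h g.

(r1,c1) = i
(r1,c3) = h
(r1,c4) = j
(r2,c2) = g
(r2,c3) = k
(r3,c5) = k
(r4,c4) = k
(r4,c5) = j
(r5,c1) = k
(r5,c3) = i
(r5,c4) = g
(r3,c4) = i
(r4,c2) = i
(r5,c2) = j
(r3,c2) = h

i k h j g / j g k h i / g h j i k / h i g k j / k j i g h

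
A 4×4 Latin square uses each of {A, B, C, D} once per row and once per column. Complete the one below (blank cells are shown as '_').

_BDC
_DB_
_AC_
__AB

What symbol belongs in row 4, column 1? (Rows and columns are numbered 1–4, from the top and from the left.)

D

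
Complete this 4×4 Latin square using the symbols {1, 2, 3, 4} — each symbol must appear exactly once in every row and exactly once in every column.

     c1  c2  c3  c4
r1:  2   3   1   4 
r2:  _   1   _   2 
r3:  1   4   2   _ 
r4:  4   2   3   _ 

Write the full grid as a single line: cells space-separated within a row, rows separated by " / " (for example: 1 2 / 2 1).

At row 2, column 1: row 2 has {1,2}; column 1 has {1,2,4}; that leaves 3.
At row 2, column 3: row 2 has {1,2,3}; column 3 has {1,2,3}; that leaves 4.
At row 3, column 4: row 3 has {1,2,4}; column 4 has {2,4}; that leaves 3.
At row 4, column 4: row 4 has {2,3,4}; column 4 has {2,3,4}; that leaves 1.

2 3 1 4 / 3 1 4 2 / 1 4 2 3 / 4 2 3 1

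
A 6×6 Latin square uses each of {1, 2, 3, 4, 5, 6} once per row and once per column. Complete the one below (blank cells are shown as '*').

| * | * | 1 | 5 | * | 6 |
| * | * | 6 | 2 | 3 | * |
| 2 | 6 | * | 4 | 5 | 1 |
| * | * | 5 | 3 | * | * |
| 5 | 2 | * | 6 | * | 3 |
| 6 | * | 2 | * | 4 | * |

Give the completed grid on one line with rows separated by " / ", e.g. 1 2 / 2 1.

3 4 1 5 2 6 / 1 5 6 2 3 4 / 2 6 3 4 5 1 / 4 1 5 3 6 2 / 5 2 4 6 1 3 / 6 3 2 1 4 5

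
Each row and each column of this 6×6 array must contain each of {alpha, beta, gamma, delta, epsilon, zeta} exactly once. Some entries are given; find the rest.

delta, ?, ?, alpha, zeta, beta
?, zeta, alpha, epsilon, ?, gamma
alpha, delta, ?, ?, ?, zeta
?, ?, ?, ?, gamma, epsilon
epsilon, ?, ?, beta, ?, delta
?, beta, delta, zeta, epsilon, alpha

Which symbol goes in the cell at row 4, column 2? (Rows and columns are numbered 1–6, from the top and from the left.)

alpha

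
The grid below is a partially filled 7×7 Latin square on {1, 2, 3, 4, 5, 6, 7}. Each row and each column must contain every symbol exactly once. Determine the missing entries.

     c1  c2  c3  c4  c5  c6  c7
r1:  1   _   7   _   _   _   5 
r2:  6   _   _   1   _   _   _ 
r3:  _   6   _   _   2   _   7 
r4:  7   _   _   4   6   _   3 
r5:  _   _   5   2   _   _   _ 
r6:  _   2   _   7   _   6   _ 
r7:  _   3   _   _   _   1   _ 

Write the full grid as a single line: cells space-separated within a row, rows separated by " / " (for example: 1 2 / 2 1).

1 4 7 6 3 2 5 / 6 5 3 1 4 7 2 / 5 6 1 3 2 4 7 / 7 1 2 4 6 5 3 / 4 7 5 2 1 3 6 / 3 2 4 7 5 6 1 / 2 3 6 5 7 1 4

At row 1, column 2: row 1 has {1,5,7}; column 2 has {2,3,6}; that leaves 4.
At row 1, column 5: row 1 has {1,4,5,7}; column 5 has {2,6}; that leaves 3.
At row 1, column 6: row 1 has {1,3,4,5,7}; column 6 has {1,6}; that leaves 2.
At row 4, column 6: row 4 has {3,4,6,7}; column 6 has {1,2,6}; that leaves 5.
At row 1, column 4: row 1 has {1,2,3,4,5,7}; column 4 has {1,2,4,7}; that leaves 6.
At row 4, column 2: row 4 has {3,4,5,6,7}; column 2 has {2,3,4,6}; that leaves 1.
At row 4, column 3: row 4 has {1,3,4,5,6,7}; column 3 has {5,7}; that leaves 2.
At row 5, column 2: row 5 has {2,5}; column 2 has {1,2,3,4,6}; that leaves 7.
At row 7, column 4: row 7 has {1,3}; column 4 has {1,2,4,6,7}; that leaves 5.
At row 2, column 2: row 2 has {1,6}; column 2 has {1,2,3,4,6,7}; that leaves 5.
At row 3, column 4: row 3 has {2,6,7}; column 4 has {1,2,4,5,6,7}; that leaves 3.
At row 3, column 6: row 3 has {2,3,6,7}; column 6 has {1,2,5,6}; that leaves 4.
At row 5, column 6: row 5 has {2,5,7}; column 6 has {1,2,4,5,6}; that leaves 3.
At row 2, column 6: row 2 has {1,5,6}; column 6 has {1,2,3,4,5,6}; that leaves 7.
At row 3, column 1: row 3 has {2,3,4,6,7}; column 1 has {1,6,7}; that leaves 5.
At row 3, column 3: row 3 has {2,3,4,5,6,7}; column 3 has {2,5,7}; that leaves 1.
At row 5, column 1: row 5 has {2,3,5,7}; column 1 has {1,5,6,7}; that leaves 4.
At row 5, column 5: row 5 has {2,3,4,5,7}; column 5 has {2,3,6}; that leaves 1.
At row 5, column 7: row 5 has {1,2,3,4,5,7}; column 7 has {3,5,7}; that leaves 6.
At row 6, column 1: row 6 has {2,6,7}; column 1 has {1,4,5,6,7}; that leaves 3.
At row 6, column 3: row 6 has {2,3,6,7}; column 3 has {1,2,5,7}; that leaves 4.
At row 6, column 5: row 6 has {2,3,4,6,7}; column 5 has {1,2,3,6}; that leaves 5.
At row 6, column 7: row 6 has {2,3,4,5,6,7}; column 7 has {3,5,6,7}; that leaves 1.
At row 7, column 1: row 7 has {1,3,5}; column 1 has {1,3,4,5,6,7}; that leaves 2.
At row 7, column 3: row 7 has {1,2,3,5}; column 3 has {1,2,4,5,7}; that leaves 6.
At row 7, column 7: row 7 has {1,2,3,5,6}; column 7 has {1,3,5,6,7}; that leaves 4.
At row 2, column 3: row 2 has {1,5,6,7}; column 3 has {1,2,4,5,6,7}; that leaves 3.
At row 2, column 5: row 2 has {1,3,5,6,7}; column 5 has {1,2,3,5,6}; that leaves 4.
At row 2, column 7: row 2 has {1,3,4,5,6,7}; column 7 has {1,3,4,5,6,7}; that leaves 2.
At row 7, column 5: row 7 has {1,2,3,4,5,6}; column 5 has {1,2,3,4,5,6}; that leaves 7.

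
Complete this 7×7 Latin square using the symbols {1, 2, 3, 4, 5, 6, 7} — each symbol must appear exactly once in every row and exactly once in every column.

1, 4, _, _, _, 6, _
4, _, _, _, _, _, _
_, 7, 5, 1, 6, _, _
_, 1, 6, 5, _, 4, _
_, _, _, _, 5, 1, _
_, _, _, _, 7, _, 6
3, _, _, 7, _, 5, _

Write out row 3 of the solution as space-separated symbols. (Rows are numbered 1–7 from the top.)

2 7 5 1 6 3 4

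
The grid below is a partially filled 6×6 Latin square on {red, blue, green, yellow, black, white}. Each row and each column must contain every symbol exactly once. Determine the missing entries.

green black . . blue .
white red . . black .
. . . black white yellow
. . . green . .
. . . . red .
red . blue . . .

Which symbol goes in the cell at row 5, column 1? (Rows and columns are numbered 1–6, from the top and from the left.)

yellow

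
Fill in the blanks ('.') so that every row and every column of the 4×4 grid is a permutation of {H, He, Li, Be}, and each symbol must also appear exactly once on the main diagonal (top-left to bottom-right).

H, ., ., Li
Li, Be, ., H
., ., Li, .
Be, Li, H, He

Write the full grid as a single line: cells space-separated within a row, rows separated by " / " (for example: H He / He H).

At row 1, column 2: row 1 has {H,Li}; column 2 has {Li,Be}; that leaves He.
At row 1, column 3: row 1 has {H,He,Li}; column 3 has {H,Li}; that leaves Be.
At row 2, column 3: row 2 has {H,Li,Be}; column 3 has {H,Li,Be}; that leaves He.
At row 3, column 1: row 3 has {Li}; column 1 has {H,Li,Be}; that leaves He.
At row 3, column 2: row 3 has {He,Li}; column 2 has {He,Li,Be}; that leaves H.
At row 3, column 4: row 3 has {H,He,Li}; column 4 has {H,He,Li}; that leaves Be.

H He Be Li / Li Be He H / He H Li Be / Be Li H He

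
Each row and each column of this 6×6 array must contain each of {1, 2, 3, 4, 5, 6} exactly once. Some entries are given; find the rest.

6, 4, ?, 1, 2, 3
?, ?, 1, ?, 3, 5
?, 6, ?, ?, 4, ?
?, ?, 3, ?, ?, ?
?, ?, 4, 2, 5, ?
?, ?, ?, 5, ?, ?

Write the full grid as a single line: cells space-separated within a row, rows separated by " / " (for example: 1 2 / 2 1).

At row 1, column 3: row 1 has {1,2,3,4,6}; column 3 has {1,3,4}; that leaves 5.
At row 2, column 2: row 2 has {1,3,5}; column 2 has {4,6}; that leaves 2.
At row 3, column 3: row 3 has {4,6}; column 3 has {1,3,4,5}; that leaves 2.
At row 3, column 4: row 3 has {2,4,6}; column 4 has {1,2,5}; that leaves 3.
At row 3, column 6: row 3 has {2,3,4,6}; column 6 has {3,5}; that leaves 1.
At row 5, column 6: row 5 has {2,4,5}; column 6 has {1,3,5}; that leaves 6.
At row 6, column 3: row 6 has {5}; column 3 has {1,2,3,4,5}; that leaves 6.
At row 6, column 5: row 6 has {5,6}; column 5 has {2,3,4,5}; that leaves 1.
At row 2, column 1: row 2 has {1,2,3,5}; column 1 has {6}; that leaves 4.
At row 2, column 4: row 2 has {1,2,3,4,5}; column 4 has {1,2,3,5}; that leaves 6.
At row 3, column 1: row 3 has {1,2,3,4,6}; column 1 has {4,6}; that leaves 5.
At row 4, column 4: row 4 has {3}; column 4 has {1,2,3,5,6}; that leaves 4.
At row 4, column 5: row 4 has {3,4}; column 5 has {1,2,3,4,5}; that leaves 6.
At row 4, column 6: row 4 has {3,4,6}; column 6 has {1,3,5,6}; that leaves 2.
At row 6, column 2: row 6 has {1,5,6}; column 2 has {2,4,6}; that leaves 3.
At row 6, column 6: row 6 has {1,3,5,6}; column 6 has {1,2,3,5,6}; that leaves 4.
At row 4, column 1: row 4 has {2,3,4,6}; column 1 has {4,5,6}; that leaves 1.
At row 4, column 2: row 4 has {1,2,3,4,6}; column 2 has {2,3,4,6}; that leaves 5.
At row 5, column 1: row 5 has {2,4,5,6}; column 1 has {1,4,5,6}; that leaves 3.
At row 5, column 2: row 5 has {2,3,4,5,6}; column 2 has {2,3,4,5,6}; that leaves 1.
At row 6, column 1: row 6 has {1,3,4,5,6}; column 1 has {1,3,4,5,6}; that leaves 2.

6 4 5 1 2 3 / 4 2 1 6 3 5 / 5 6 2 3 4 1 / 1 5 3 4 6 2 / 3 1 4 2 5 6 / 2 3 6 5 1 4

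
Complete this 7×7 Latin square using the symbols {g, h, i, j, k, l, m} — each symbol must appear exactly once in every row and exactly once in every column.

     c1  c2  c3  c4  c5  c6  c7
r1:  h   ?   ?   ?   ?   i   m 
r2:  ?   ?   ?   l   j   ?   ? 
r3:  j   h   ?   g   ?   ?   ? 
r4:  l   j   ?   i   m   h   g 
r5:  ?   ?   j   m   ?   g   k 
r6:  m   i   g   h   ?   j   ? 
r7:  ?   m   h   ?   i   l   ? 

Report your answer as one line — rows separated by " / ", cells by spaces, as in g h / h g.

(r4,c3) = k
(r5,c1) = i
(r5,c2) = l
(r5,c5) = h
(r6,c7) = l
(r7,c7) = j
(r1,c3) = l
(r3,c7) = i
(r6,c5) = k
(r7,c4) = k
(r1,c4) = j
(r1,c5) = g
(r2,c7) = h
(r3,c3) = m
(r3,c5) = l
(r3,c6) = k
(r7,c1) = g
(r1,c2) = k
(r2,c1) = k
(r2,c2) = g
(r2,c3) = i
(r2,c6) = m

h k l j g i m / k g i l j m h / j h m g l k i / l j k i m h g / i l j m h g k / m i g h k j l / g m h k i l j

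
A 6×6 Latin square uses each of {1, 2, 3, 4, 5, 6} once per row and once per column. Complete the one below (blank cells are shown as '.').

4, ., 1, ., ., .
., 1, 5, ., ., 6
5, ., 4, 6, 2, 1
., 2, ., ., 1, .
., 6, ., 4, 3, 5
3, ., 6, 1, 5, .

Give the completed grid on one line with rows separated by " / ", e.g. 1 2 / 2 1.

row 1 has {1,4}; column 5 has {1,2,3,5} — only 6 is left for (r1,c5).
row 2 has {1,5,6}; column 1 has {3,4,5} — only 2 is left for (r2,c1).
row 2 has {1,2,5,6}; column 4 has {1,4,6} — only 3 is left for (r2,c4).
row 2 has {1,2,3,5,6}; column 5 has {1,2,3,5,6} — only 4 is left for (r2,c5).
row 3 has {1,2,4,5,6}; column 2 has {1,2,6} — only 3 is left for (r3,c2).
row 4 has {1,2}; column 1 has {2,3,4,5} — only 6 is left for (r4,c1).
row 4 has {1,2,6}; column 3 has {1,4,5,6} — only 3 is left for (r4,c3).
row 4 has {1,2,3,6}; column 4 has {1,3,4,6} — only 5 is left for (r4,c4).
row 4 has {1,2,3,5,6}; column 6 has {1,5,6} — only 4 is left for (r4,c6).
row 5 has {3,4,5,6}; column 1 has {2,3,4,5,6} — only 1 is left for (r5,c1).
row 5 has {1,3,4,5,6}; column 3 has {1,3,4,5,6} — only 2 is left for (r5,c3).
row 6 has {1,3,5,6}; column 2 has {1,2,3,6} — only 4 is left for (r6,c2).
row 6 has {1,3,4,5,6}; column 6 has {1,4,5,6} — only 2 is left for (r6,c6).
row 1 has {1,4,6}; column 2 has {1,2,3,4,6} — only 5 is left for (r1,c2).
row 1 has {1,4,5,6}; column 4 has {1,3,4,5,6} — only 2 is left for (r1,c4).
row 1 has {1,2,4,5,6}; column 6 has {1,2,4,5,6} — only 3 is left for (r1,c6).

4 5 1 2 6 3 / 2 1 5 3 4 6 / 5 3 4 6 2 1 / 6 2 3 5 1 4 / 1 6 2 4 3 5 / 3 4 6 1 5 2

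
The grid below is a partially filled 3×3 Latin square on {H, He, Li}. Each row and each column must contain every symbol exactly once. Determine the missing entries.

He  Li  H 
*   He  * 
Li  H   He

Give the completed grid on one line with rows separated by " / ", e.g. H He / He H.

He Li H / H He Li / Li H He

(r2,c1) = H
(r2,c3) = Li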